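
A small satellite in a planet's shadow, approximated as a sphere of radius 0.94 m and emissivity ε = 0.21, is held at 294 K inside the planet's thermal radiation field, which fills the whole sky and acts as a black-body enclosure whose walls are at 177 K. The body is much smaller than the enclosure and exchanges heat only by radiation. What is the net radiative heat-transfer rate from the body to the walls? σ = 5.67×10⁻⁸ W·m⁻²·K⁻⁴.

P_net ≈ 858 W

For a small grey body in a large enclosure: P_net = εσA(T_body⁴ − T_wall⁴).
A = 4πr² = 11.10 m²; T_body⁴ − T_wall⁴ = 7.471×10⁹ − 9.815×10⁸ = 6.490×10⁹ K⁴.
|P_net| = 0.21·5.67×10⁻⁸·11.10·6.490×10⁹.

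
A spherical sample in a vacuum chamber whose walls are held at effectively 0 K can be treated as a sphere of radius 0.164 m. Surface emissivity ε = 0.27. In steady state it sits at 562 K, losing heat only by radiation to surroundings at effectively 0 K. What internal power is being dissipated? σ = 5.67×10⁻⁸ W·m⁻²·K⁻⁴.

P ≈ 516 W

Steady state: P = εσA T⁴.
A = 4πr² = 0.3380 m²; T⁴ = (562)⁴ = 9.976×10¹⁰ K⁴.
P = 0.27 × 5.67×10⁻⁸ × 0.3380 × 9.976×10¹⁰.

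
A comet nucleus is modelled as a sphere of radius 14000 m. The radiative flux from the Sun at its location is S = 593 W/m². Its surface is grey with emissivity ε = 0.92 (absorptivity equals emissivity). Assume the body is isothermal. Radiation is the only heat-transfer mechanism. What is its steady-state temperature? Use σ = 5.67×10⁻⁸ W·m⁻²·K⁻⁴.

T ≈ 226 K

At equilibrium, absorbed power = emitted power.
Absorbing cross-section = πr² = 6.158×10⁸ m²; emitting surface = 4πr² = 2.463×10⁹ m² (ratio 4).
εS·A_cross = εσ·A_surf·T⁴  ⇒  T⁴ = S/(4σ)   (ε cancels).
T⁴ = 593/(4·5.67×10⁻⁸) = 2.615×10⁹ K⁴.
T = (2.615×10⁹)^(1/4).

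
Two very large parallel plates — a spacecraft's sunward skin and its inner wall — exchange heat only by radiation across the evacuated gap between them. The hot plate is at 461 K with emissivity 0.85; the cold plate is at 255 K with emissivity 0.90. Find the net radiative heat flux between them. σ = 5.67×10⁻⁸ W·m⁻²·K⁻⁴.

For two infinite grey parallel plates, q = σ(T₁⁴ − T₂⁴)/(1/ε₁ + 1/ε₂ − 1).
T₁⁴ − T₂⁴ = 4.517×10¹⁰ − 4.228×10⁹ = 4.094×10¹⁰ K⁴.
1/ε₁ + 1/ε₂ − 1 = 1.176 + 1.111 − 1 = 1.288.
q = 5.67×10⁻⁸ × 4.094×10¹⁰ / 1.288.

q ≈ 1800 W/m²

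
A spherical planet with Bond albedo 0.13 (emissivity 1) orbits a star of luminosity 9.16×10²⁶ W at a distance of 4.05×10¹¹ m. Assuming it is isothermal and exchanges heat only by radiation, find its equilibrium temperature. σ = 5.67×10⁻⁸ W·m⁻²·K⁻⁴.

First find the stellar flux at distance d: S = L/(4πd²) = 9.16×10²⁶/(4π·(4.05×10¹¹)²) = 444.4 W/m².
For an isothermal sphere, absorbed (1−a)S·πr² = emitted σ·4πr²·T⁴, so T⁴ = (1−a)S/(4σ).
T⁴ = 0.870·444.4/(4·5.67×10⁻⁸) = 1.705×10⁹ K⁴.

T ≈ 203 K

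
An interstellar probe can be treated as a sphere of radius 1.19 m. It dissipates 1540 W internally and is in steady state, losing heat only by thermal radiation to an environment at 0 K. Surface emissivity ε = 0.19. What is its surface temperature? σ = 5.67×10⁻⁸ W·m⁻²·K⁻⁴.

Steady state: internal power = radiated power, P = εσA T⁴.
Radiating area A = 4πr² = 17.80 m².
T⁴ = P/(εσA) = 1540/(0.19·5.67×10⁻⁸·17.80) = 8.033×10⁹ K⁴.
T = (8.033×10⁹)^(1/4).

T ≈ 299 K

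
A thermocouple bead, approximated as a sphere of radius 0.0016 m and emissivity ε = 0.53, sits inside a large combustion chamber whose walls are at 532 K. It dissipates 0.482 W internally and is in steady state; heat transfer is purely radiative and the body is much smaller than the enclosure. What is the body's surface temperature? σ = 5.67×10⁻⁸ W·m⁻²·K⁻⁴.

For a small grey body in a large enclosure, net radiated power = εσA(T⁴ − T_w⁴).
Steady state: P = εσA(T⁴ − T_w⁴) with A = 4πr² = 3.217×10⁻⁵ m².
T⁴ = P/(εσA) + T_w⁴ = 0.482/(0.53·5.67×10⁻⁸·3.217×10⁻⁵) + (532)⁴
    = 4.986×10¹¹ + 8.010×10¹⁰ = 5.787×10¹¹ K⁴.

T ≈ 872 K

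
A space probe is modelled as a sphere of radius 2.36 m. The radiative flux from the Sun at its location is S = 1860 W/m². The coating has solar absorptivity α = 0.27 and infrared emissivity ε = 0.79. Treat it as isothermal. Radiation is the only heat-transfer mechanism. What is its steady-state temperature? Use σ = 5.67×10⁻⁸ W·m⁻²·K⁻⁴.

T ≈ 230 K

At equilibrium, absorbed power = emitted power.
Absorbing cross-section = πr² = 17.50 m²; emitting surface = 4πr² = 69.99 m² (ratio 4).
αS·A_cross = εσ·A_surf·T⁴  ⇒  T⁴ = αS/(ε·4σ).
T⁴ = 0.270·1860/(0.79·4·5.67×10⁻⁸) = 2.803×10⁹ K⁴.
T = (2.803×10⁹)^(1/4).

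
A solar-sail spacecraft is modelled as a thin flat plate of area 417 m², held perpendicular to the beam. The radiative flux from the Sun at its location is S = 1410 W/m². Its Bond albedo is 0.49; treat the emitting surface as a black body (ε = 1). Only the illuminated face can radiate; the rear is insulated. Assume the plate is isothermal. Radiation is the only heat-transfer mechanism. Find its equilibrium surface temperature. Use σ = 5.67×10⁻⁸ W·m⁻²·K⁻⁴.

At equilibrium, absorbed power = emitted power.
Absorbing cross-section = A = 417.0 m²; emitting surface = A = 417.0 m² (ratio 1).
(1−a)S·A_cross = εσ·A_surf·T⁴  ⇒  T⁴ = (1−a)S/(1σ).
T⁴ = 0.510·1410/(1·5.67×10⁻⁸) = 1.268×10¹⁰ K⁴.
T = (1.268×10¹⁰)^(1/4).

T ≈ 336 K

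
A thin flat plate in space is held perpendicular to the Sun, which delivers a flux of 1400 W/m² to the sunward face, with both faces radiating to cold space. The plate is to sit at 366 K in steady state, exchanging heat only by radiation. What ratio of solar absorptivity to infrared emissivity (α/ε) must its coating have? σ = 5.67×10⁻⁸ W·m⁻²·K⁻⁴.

Balance: αS·A = εσ·2A·T⁴ ⇒ α/ε = 2σT⁴/S.
α/ε = 2·5.67×10⁻⁸·(366)⁴/1400 = 2·5.67×10⁻⁸·1.794×10¹⁰/1400.

α/ε ≈ 1.45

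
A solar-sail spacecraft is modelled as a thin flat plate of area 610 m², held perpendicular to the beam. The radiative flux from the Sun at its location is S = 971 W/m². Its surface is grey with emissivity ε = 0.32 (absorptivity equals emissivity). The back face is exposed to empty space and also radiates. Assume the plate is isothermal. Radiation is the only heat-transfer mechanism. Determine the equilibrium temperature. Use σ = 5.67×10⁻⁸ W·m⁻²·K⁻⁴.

At equilibrium, absorbed power = emitted power.
Absorbing cross-section = A = 610.0 m²; emitting surface = 2A = 1220 m² (ratio 2).
εS·A_cross = εσ·A_surf·T⁴  ⇒  T⁴ = S/(2σ)   (ε cancels).
T⁴ = 971/(2·5.67×10⁻⁸) = 8.563×10⁹ K⁴.
T = (8.563×10⁹)^(1/4).

T ≈ 304 K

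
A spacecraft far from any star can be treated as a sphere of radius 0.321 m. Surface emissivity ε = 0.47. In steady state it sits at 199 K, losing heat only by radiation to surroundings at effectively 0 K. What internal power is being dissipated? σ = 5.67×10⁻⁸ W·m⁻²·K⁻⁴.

P ≈ 54.1 W

Steady state: P = εσA T⁴.
A = 4πr² = 1.295 m²; T⁴ = (199)⁴ = 1.568×10⁹ K⁴.
P = 0.47 × 5.67×10⁻⁸ × 1.295 × 1.568×10⁹.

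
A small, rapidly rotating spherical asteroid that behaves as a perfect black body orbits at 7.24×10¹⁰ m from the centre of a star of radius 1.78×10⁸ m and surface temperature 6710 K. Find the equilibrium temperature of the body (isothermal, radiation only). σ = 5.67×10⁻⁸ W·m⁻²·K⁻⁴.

T ≈ 235 K

The star's surface emits σT_*⁴; at distance d the flux is S = σT_*⁴(R_*/d)².
S = 5.67×10⁻⁸·(6710)⁴·(1.78×10⁸/7.24×10¹⁰)² = 694.8 W/m².
For an isothermal sphere T⁴ = (1−a)S/(4σ) = 3.063×10⁹ K⁴.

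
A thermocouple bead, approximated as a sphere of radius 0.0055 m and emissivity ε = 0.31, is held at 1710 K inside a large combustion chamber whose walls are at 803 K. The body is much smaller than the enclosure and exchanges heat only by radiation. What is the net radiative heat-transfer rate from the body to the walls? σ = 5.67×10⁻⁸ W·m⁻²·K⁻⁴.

P_net ≈ 54.4 W

For a small grey body in a large enclosure: P_net = εσA(T_body⁴ − T_wall⁴).
A = 4πr² = 3.801×10⁻⁴ m²; T_body⁴ − T_wall⁴ = 8.550×10¹² − 4.158×10¹¹ = 8.135×10¹² K⁴.
|P_net| = 0.31·5.67×10⁻⁸·3.801×10⁻⁴·8.135×10¹².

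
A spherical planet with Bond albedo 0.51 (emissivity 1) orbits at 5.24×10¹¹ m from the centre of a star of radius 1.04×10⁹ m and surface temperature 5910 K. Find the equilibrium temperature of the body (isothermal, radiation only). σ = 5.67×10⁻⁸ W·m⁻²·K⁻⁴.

T ≈ 156 K

The star's surface emits σT_*⁴; at distance d the flux is S = σT_*⁴(R_*/d)².
S = 5.67×10⁻⁸·(5910)⁴·(1.04×10⁹/5.24×10¹¹)² = 272.5 W/m².
For an isothermal sphere T⁴ = (1−a)S/(4σ) = 5.887×10⁸ K⁴.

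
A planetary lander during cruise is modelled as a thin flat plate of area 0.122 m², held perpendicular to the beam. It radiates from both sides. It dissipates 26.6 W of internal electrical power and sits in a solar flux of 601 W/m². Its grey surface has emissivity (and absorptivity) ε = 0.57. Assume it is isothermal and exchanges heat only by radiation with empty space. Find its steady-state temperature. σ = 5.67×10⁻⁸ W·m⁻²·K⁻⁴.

T ≈ 305 K

At steady state, absorbed solar power + internal power = radiated power.
Absorbed: α·S·A_cross = 0.57·601·0.1220 = 41.79 W (cross-section A).
Total input = 41.79 + 26.6 = 68.39 W.
Radiated: εσ·A_surf·T⁴ with A_surf = 2A = 0.2440 m².
T⁴ = 68.39/(0.57·5.67×10⁻⁸·0.2440) = 8.673×10⁹ K⁴.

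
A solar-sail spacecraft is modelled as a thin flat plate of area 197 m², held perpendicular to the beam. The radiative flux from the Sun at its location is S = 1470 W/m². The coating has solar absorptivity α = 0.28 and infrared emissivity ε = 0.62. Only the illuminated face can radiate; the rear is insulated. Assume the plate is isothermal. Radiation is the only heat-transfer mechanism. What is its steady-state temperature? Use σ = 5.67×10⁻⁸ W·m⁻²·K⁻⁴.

T ≈ 329 K

At equilibrium, absorbed power = emitted power.
Absorbing cross-section = A = 197.0 m²; emitting surface = A = 197.0 m² (ratio 1).
αS·A_cross = εσ·A_surf·T⁴  ⇒  T⁴ = αS/(ε·1σ).
T⁴ = 0.280·1470/(0.62·1·5.67×10⁻⁸) = 1.171×10¹⁰ K⁴.
T = (1.171×10¹⁰)^(1/4).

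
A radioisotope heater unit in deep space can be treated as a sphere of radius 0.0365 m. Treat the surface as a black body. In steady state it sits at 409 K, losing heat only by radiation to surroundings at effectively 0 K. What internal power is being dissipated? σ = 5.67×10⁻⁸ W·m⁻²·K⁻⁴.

Steady state: P = εσA T⁴.
A = 4πr² = 0.01674 m²; T⁴ = (409)⁴ = 2.798×10¹⁰ K⁴.
P = 1.0 × 5.67×10⁻⁸ × 0.01674 × 2.798×10¹⁰.

P ≈ 26.6 W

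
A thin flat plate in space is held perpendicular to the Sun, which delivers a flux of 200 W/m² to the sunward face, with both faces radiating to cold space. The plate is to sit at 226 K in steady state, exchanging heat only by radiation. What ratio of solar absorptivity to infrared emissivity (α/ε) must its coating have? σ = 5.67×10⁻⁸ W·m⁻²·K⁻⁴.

Balance: αS·A = εσ·2A·T⁴ ⇒ α/ε = 2σT⁴/S.
α/ε = 2·5.67×10⁻⁸·(226)⁴/200 = 2·5.67×10⁻⁸·2.609×10⁹/200.

α/ε ≈ 1.48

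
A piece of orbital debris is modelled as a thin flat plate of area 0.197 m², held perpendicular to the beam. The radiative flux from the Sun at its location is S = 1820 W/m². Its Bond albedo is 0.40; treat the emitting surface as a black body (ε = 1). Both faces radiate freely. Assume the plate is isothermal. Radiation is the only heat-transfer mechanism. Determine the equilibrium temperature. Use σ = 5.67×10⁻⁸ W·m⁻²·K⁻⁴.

T ≈ 313 K

At equilibrium, absorbed power = emitted power.
Absorbing cross-section = A = 0.1970 m²; emitting surface = 2A = 0.3940 m² (ratio 2).
(1−a)S·A_cross = εσ·A_surf·T⁴  ⇒  T⁴ = (1−a)S/(2σ).
T⁴ = 0.600·1820/(2·5.67×10⁻⁸) = 9.630×10⁹ K⁴.
T = (9.630×10⁹)^(1/4).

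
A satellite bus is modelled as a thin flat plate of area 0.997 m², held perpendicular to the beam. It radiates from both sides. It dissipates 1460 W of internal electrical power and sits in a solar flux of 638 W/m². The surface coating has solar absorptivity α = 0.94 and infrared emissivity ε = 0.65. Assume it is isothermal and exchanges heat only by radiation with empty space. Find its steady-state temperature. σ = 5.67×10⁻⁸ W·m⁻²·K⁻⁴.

At steady state, absorbed solar power + internal power = radiated power.
Absorbed: α·S·A_cross = 0.94·638·0.9970 = 597.9 W (cross-section A).
Total input = 597.9 + 1460 = 2058 W.
Radiated: εσ·A_surf·T⁴ with A_surf = 2A = 1.994 m².
T⁴ = 2058/(0.65·5.67×10⁻⁸·1.994) = 2.800×10¹⁰ K⁴.

T ≈ 409 K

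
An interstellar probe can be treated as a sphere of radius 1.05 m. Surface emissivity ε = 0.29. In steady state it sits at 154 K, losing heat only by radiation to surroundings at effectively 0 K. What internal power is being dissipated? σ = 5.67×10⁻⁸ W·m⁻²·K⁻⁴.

P ≈ 128 W

Steady state: P = εσA T⁴.
A = 4πr² = 13.85 m²; T⁴ = (154)⁴ = 5.624×10⁸ K⁴.
P = 0.29 × 5.67×10⁻⁸ × 13.85 × 5.624×10⁸.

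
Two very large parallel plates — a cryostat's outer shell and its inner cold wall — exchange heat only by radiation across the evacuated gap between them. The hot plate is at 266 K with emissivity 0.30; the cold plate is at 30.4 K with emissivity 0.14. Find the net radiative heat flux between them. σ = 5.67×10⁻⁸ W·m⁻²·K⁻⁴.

q ≈ 30.0 W/m²

For two infinite grey parallel plates, q = σ(T₁⁴ − T₂⁴)/(1/ε₁ + 1/ε₂ − 1).
T₁⁴ − T₂⁴ = 5.006×10⁹ − 8.541×10⁵ = 5.006×10⁹ K⁴.
1/ε₁ + 1/ε₂ − 1 = 3.333 + 7.143 − 1 = 9.476.
q = 5.67×10⁻⁸ × 5.006×10⁹ / 9.476.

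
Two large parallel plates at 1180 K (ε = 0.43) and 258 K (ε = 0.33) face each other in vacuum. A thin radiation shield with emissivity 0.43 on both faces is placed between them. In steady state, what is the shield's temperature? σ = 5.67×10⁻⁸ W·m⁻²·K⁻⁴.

In steady state the net flux on the hot side equals that on the cold side.
σ(T₁⁴−T_s⁴)/D₁ = σ(T_s⁴−T₂⁴)/D₂, with D₁ = 1/ε₁+1/ε_s−1 = 3.651, D₂ = 1/ε_s+1/ε₂−1 = 4.356.
Solve for T_s⁴: T_s⁴ = (D₂·T₁⁴ + D₁·T₂⁴)/(D₁+D₂) = 1.057×10¹² K⁴.

T_s ≈ 1010 K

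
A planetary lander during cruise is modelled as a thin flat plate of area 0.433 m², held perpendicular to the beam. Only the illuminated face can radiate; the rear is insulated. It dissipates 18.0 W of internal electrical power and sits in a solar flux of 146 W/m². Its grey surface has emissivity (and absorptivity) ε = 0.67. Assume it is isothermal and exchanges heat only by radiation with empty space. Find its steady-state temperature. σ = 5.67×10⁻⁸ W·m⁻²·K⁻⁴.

T ≈ 246 K

At steady state, absorbed solar power + internal power = radiated power.
Absorbed: α·S·A_cross = 0.67·146·0.4330 = 42.36 W (cross-section A).
Total input = 42.36 + 18.0 = 60.36 W.
Radiated: εσ·A_surf·T⁴ with A_surf = A = 0.4330 m².
T⁴ = 60.36/(0.67·5.67×10⁻⁸·0.4330) = 3.669×10⁹ K⁴.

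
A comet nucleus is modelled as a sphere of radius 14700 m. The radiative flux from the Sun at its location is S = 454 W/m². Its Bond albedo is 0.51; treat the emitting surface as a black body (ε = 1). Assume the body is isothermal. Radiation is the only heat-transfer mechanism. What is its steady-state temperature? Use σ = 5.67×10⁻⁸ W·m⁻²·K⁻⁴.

T ≈ 177 K

At equilibrium, absorbed power = emitted power.
Absorbing cross-section = πr² = 6.789×10⁸ m²; emitting surface = 4πr² = 2.715×10⁹ m² (ratio 4).
(1−a)S·A_cross = εσ·A_surf·T⁴  ⇒  T⁴ = (1−a)S/(4σ).
T⁴ = 0.490·454/(4·5.67×10⁻⁸) = 9.809×10⁸ K⁴.
T = (9.809×10⁸)^(1/4).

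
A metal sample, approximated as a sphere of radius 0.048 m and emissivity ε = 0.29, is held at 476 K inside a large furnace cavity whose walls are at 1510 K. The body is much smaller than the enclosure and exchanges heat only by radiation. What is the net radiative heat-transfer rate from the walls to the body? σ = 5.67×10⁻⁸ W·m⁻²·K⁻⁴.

P_net ≈ 2450 W

For a small grey body in a large enclosure: P_net = εσA(T_body⁴ − T_wall⁴).
A = 4πr² = 0.02895 m²; T_body⁴ − T_wall⁴ = 5.134×10¹⁰ − 5.199×10¹² = -5.148×10¹² K⁴.
|P_net| = 0.29·5.67×10⁻⁸·0.02895·5.148×10¹².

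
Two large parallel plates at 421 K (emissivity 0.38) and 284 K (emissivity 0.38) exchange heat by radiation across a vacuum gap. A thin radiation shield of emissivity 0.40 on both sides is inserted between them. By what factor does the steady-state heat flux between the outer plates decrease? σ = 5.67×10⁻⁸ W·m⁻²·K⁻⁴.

factor ≈ 1.94

Without shield: q₀ = σΔ(T⁴)/(1/ε₁+1/ε₂−1) with denominator 4.263.
With shield the two gaps are in series; the resistances add: (1/ε₁+1/ε_s−1)+(1/ε_s+1/ε₂−1) = 4.132+4.132 = 8.263.
Heat-flux ratio q₀/q = 8.263/4.263.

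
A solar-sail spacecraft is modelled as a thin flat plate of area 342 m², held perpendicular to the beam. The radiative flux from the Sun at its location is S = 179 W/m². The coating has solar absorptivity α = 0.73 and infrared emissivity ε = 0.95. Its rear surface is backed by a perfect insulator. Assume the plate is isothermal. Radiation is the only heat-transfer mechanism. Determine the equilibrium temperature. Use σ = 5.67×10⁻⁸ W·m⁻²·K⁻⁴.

At equilibrium, absorbed power = emitted power.
Absorbing cross-section = A = 342.0 m²; emitting surface = A = 342.0 m² (ratio 1).
αS·A_cross = εσ·A_surf·T⁴  ⇒  T⁴ = αS/(ε·1σ).
T⁴ = 0.730·179/(0.95·1·5.67×10⁻⁸) = 2.426×10⁹ K⁴.
T = (2.426×10⁹)^(1/4).

T ≈ 222 K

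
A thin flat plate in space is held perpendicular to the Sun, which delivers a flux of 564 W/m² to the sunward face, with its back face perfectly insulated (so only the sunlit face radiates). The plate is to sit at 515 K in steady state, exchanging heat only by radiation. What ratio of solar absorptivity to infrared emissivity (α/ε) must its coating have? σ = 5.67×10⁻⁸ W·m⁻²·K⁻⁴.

Balance: αS·A = εσ·1A·T⁴ ⇒ α/ε = σT⁴/S.
α/ε = 5.67×10⁻⁸·(515)⁴/564 = 5.67×10⁻⁸·7.034×10¹⁰/564.

α/ε ≈ 7.07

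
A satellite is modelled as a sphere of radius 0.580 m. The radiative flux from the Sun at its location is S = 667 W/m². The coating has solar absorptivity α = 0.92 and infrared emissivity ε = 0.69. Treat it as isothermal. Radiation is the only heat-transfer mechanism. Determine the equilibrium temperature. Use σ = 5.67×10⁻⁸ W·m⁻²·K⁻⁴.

At equilibrium, absorbed power = emitted power.
Absorbing cross-section = πr² = 1.057 m²; emitting surface = 4πr² = 4.227 m² (ratio 4).
αS·A_cross = εσ·A_surf·T⁴  ⇒  T⁴ = αS/(ε·4σ).
T⁴ = 0.920·667/(0.69·4·5.67×10⁻⁸) = 3.921×10⁹ K⁴.
T = (3.921×10⁹)^(1/4).

T ≈ 250 K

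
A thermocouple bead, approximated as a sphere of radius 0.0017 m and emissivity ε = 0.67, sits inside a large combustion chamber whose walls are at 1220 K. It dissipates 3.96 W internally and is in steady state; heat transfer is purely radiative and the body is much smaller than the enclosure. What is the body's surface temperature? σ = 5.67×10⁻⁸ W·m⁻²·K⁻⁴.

For a small grey body in a large enclosure, net radiated power = εσA(T⁴ − T_w⁴).
Steady state: P = εσA(T⁴ − T_w⁴) with A = 4πr² = 3.632×10⁻⁵ m².
T⁴ = P/(εσA) + T_w⁴ = 3.96/(0.67·5.67×10⁻⁸·3.632×10⁻⁵) + (1220)⁴
    = 2.870×10¹² + 2.215×10¹² = 5.086×10¹² K⁴.

T ≈ 1500 K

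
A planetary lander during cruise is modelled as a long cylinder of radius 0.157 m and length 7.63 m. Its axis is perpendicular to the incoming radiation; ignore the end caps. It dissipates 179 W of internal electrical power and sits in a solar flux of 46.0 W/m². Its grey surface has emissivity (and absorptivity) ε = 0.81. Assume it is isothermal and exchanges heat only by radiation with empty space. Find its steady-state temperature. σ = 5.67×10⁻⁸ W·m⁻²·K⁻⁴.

At steady state, absorbed solar power + internal power = radiated power.
Absorbed: α·S·A_cross = 0.81·46.0·2.396 = 89.27 W (cross-section 2rL).
Total input = 89.27 + 179 = 268.3 W.
Radiated: εσ·A_surf·T⁴ with A_surf = 2πrL = 7.527 m².
T⁴ = 268.3/(0.81·5.67×10⁻⁸·7.527) = 7.761×10⁸ K⁴.

T ≈ 167 K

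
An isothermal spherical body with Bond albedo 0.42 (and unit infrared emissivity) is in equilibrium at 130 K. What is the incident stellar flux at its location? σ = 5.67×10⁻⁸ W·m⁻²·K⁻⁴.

S ≈ 112 W/m²

(1−a)S·πr² = σ·4πr²·T⁴ ⇒ S = 4σT⁴/(1−a).
S = 4·5.67×10⁻⁸·2.856×10⁸/0.580.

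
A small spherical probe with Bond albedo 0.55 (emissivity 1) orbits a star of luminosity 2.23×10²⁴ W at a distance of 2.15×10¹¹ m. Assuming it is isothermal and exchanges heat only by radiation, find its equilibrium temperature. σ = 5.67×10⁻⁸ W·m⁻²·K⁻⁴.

First find the stellar flux at distance d: S = L/(4πd²) = 2.23×10²⁴/(4π·(2.15×10¹¹)²) = 3.839 W/m².
For an isothermal sphere, absorbed (1−a)S·πr² = emitted σ·4πr²·T⁴, so T⁴ = (1−a)S/(4σ).
T⁴ = 0.450·3.839/(4·5.67×10⁻⁸) = 7.617×10⁶ K⁴.

T ≈ 52.5 K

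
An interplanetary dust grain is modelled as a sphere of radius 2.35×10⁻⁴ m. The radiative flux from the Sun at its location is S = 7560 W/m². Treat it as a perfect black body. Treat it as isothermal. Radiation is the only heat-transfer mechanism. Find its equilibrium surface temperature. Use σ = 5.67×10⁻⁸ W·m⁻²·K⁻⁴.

T ≈ 427 K

At equilibrium, absorbed power = emitted power.
Absorbing cross-section = πr² = 1.735×10⁻⁷ m²; emitting surface = 4πr² = 6.940×10⁻⁷ m² (ratio 4).
S·A_cross = εσ·A_surf·T⁴  ⇒  T⁴ = S/(4σ).
T⁴ = 1.00·7560/(4·5.67×10⁻⁸) = 3.333×10¹⁰ K⁴.
T = (3.333×10¹⁰)^(1/4).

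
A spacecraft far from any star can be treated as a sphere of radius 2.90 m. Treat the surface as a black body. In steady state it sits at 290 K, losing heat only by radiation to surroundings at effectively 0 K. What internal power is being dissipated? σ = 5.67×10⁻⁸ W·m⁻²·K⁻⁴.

P ≈ 42400 W

Steady state: P = εσA T⁴.
A = 4πr² = 105.7 m²; T⁴ = (290)⁴ = 7.073×10⁹ K⁴.
P = 1.0 × 5.67×10⁻⁸ × 105.7 × 7.073×10⁹.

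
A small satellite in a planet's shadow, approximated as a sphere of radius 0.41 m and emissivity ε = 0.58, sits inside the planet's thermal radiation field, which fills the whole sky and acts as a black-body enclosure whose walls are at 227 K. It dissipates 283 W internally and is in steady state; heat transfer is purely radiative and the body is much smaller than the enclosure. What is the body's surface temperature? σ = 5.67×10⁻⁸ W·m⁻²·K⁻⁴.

For a small grey body in a large enclosure, net radiated power = εσA(T⁴ − T_w⁴).
Steady state: P = εσA(T⁴ − T_w⁴) with A = 4πr² = 2.112 m².
T⁴ = P/(εσA) + T_w⁴ = 283/(0.58·5.67×10⁻⁸·2.112) + (227)⁴
    = 4.074×10⁹ + 2.655×10⁹ = 6.729×10⁹ K⁴.

T ≈ 286 K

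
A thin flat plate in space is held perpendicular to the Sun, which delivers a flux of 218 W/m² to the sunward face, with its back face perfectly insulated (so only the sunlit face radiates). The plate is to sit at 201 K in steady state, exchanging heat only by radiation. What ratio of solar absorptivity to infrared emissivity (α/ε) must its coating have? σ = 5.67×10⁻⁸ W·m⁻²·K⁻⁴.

α/ε ≈ 0.425

Balance: αS·A = εσ·1A·T⁴ ⇒ α/ε = σT⁴/S.
α/ε = 5.67×10⁻⁸·(201)⁴/218 = 5.67×10⁻⁸·1.632×10⁹/218.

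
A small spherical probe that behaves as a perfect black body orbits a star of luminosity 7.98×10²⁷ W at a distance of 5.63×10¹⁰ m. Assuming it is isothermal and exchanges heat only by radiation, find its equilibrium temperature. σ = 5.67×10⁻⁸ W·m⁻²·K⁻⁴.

First find the stellar flux at distance d: S = L/(4πd²) = 7.98×10²⁷/(4π·(5.63×10¹⁰)²) = 2.003×10⁵ W/m².
For an isothermal sphere, absorbed (1−a)S·πr² = emitted σ·4πr²·T⁴, so T⁴ = (1−a)S/(4σ).
T⁴ = 1.00·2.003×10⁵/(4·5.67×10⁻⁸) = 8.834×10¹¹ K⁴.

T ≈ 969 K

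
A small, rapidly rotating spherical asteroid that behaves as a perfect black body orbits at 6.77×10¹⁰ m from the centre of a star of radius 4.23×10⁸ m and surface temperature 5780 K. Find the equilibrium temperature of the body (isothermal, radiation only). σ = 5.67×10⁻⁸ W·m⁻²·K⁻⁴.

The star's surface emits σT_*⁴; at distance d the flux is S = σT_*⁴(R_*/d)².
S = 5.67×10⁻⁸·(5780)⁴·(4.23×10⁸/6.77×10¹⁰)² = 2471 W/m².
For an isothermal sphere T⁴ = (1−a)S/(4σ) = 1.089×10¹⁰ K⁴.

T ≈ 323 K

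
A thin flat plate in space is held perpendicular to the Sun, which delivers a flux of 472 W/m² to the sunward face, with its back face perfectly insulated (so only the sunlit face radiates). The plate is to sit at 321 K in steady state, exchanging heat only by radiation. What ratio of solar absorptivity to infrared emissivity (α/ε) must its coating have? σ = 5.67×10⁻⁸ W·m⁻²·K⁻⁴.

α/ε ≈ 1.28

Balance: αS·A = εσ·1A·T⁴ ⇒ α/ε = σT⁴/S.
α/ε = 5.67×10⁻⁸·(321)⁴/472 = 5.67×10⁻⁸·1.062×10¹⁰/472.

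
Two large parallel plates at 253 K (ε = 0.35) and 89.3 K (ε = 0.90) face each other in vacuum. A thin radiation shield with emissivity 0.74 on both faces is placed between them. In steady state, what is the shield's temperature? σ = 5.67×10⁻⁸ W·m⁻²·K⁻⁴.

In steady state the net flux on the hot side equals that on the cold side.
σ(T₁⁴−T_s⁴)/D₁ = σ(T_s⁴−T₂⁴)/D₂, with D₁ = 1/ε₁+1/ε_s−1 = 3.208, D₂ = 1/ε_s+1/ε₂−1 = 1.462.
Solve for T_s⁴: T_s⁴ = (D₂·T₁⁴ + D₁·T₂⁴)/(D₁+D₂) = 1.326×10⁹ K⁴.

T_s ≈ 191 K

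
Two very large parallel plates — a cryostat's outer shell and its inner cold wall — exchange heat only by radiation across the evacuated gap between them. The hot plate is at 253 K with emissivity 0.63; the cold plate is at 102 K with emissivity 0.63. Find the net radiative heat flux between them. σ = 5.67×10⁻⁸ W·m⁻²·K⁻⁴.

q ≈ 104 W/m²

For two infinite grey parallel plates, q = σ(T₁⁴ − T₂⁴)/(1/ε₁ + 1/ε₂ − 1).
T₁⁴ − T₂⁴ = 4.097×10⁹ − 1.082×10⁸ = 3.989×10⁹ K⁴.
1/ε₁ + 1/ε₂ − 1 = 1.587 + 1.587 − 1 = 2.175.
q = 5.67×10⁻⁸ × 3.989×10⁹ / 2.175.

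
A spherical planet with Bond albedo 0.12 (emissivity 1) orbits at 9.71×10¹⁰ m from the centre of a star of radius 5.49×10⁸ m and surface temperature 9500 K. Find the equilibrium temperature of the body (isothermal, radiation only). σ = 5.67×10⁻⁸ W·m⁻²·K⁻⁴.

The star's surface emits σT_*⁴; at distance d the flux is S = σT_*⁴(R_*/d)².
S = 5.67×10⁻⁸·(9500)⁴·(5.49×10⁸/9.71×10¹⁰)² = 14760 W/m².
For an isothermal sphere T⁴ = (1−a)S/(4σ) = 5.728×10¹⁰ K⁴.

T ≈ 489 K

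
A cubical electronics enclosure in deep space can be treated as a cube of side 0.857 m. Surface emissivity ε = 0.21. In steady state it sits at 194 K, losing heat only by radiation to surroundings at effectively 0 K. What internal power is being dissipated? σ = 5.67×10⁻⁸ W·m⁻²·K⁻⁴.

Steady state: P = εσA T⁴.
A = 6L² = 4.407 m²; T⁴ = (194)⁴ = 1.416×10⁹ K⁴.
P = 0.21 × 5.67×10⁻⁸ × 4.407 × 1.416×10⁹.

P ≈ 74.3 W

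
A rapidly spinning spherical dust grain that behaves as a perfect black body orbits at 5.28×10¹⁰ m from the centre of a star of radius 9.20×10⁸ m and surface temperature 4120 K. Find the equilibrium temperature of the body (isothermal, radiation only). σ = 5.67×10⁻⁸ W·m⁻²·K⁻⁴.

The star's surface emits σT_*⁴; at distance d the flux is S = σT_*⁴(R_*/d)².
S = 5.67×10⁻⁸·(4120)⁴·(9.20×10⁸/5.28×10¹⁰)² = 4960 W/m².
For an isothermal sphere T⁴ = (1−a)S/(4σ) = 2.187×10¹⁰ K⁴.

T ≈ 385 K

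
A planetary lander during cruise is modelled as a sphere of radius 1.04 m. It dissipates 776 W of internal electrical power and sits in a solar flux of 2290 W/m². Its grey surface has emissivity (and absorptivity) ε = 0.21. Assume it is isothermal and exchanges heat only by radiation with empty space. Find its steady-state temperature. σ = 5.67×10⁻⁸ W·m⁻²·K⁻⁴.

At steady state, absorbed solar power + internal power = radiated power.
Absorbed: α·S·A_cross = 0.21·2290·3.398 = 1634 W (cross-section πr²).
Total input = 1634 + 776 = 2410 W.
Radiated: εσ·A_surf·T⁴ with A_surf = 4πr² = 13.59 m².
T⁴ = 2410/(0.21·5.67×10⁻⁸·13.59) = 1.489×10¹⁰ K⁴.

T ≈ 349 K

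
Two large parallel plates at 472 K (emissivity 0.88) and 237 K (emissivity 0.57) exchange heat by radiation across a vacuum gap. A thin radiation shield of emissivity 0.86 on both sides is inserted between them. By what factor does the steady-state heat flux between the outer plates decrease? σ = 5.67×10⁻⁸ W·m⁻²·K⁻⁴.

Without shield: q₀ = σΔ(T⁴)/(1/ε₁+1/ε₂−1) with denominator 1.891.
With shield the two gaps are in series; the resistances add: (1/ε₁+1/ε_s−1)+(1/ε_s+1/ε₂−1) = 1.299+1.917 = 3.216.
Heat-flux ratio q₀/q = 3.216/1.891.

factor ≈ 1.70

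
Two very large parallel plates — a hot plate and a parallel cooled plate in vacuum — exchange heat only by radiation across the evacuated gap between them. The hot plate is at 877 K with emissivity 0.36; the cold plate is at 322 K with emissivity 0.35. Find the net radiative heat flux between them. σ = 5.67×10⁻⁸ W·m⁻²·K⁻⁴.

For two infinite grey parallel plates, q = σ(T₁⁴ − T₂⁴)/(1/ε₁ + 1/ε₂ − 1).
T₁⁴ − T₂⁴ = 5.916×10¹¹ − 1.075×10¹⁰ = 5.808×10¹¹ K⁴.
1/ε₁ + 1/ε₂ − 1 = 2.778 + 2.857 − 1 = 4.635.
q = 5.67×10⁻⁸ × 5.808×10¹¹ / 4.635.

q ≈ 7110 W/m²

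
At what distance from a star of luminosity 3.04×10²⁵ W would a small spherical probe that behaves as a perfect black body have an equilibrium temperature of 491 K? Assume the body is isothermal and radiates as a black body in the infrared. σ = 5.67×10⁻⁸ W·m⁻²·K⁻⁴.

d ≈ 1.35×10¹⁰ m

For an isothermal black-emitting sphere, (1−a)S·πr² = σ·4πr²·T⁴ ⇒ S = 4σT⁴/(1−a).
S = 4·5.67×10⁻⁸·(491)⁴/1.00 = 13180 W/m².
Flux falls as S = L/(4πd²), so d = √(L/(4πS)) = √(3.04×10²⁵/(4π·13180)).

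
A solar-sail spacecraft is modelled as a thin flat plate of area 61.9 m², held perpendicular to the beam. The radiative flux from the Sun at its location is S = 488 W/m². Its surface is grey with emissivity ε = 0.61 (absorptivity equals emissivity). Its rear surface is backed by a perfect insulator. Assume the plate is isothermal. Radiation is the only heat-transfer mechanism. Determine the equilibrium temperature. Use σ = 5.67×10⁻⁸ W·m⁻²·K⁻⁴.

T ≈ 305 K

At equilibrium, absorbed power = emitted power.
Absorbing cross-section = A = 61.90 m²; emitting surface = A = 61.90 m² (ratio 1).
εS·A_cross = εσ·A_surf·T⁴  ⇒  T⁴ = S/(1σ)   (ε cancels).
T⁴ = 488/(1·5.67×10⁻⁸) = 8.607×10⁹ K⁴.
T = (8.607×10⁹)^(1/4).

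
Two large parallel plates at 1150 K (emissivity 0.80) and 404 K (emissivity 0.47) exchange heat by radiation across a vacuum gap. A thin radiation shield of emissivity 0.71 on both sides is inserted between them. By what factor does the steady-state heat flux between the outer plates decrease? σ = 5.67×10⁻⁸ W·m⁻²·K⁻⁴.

factor ≈ 1.76

Without shield: q₀ = σΔ(T⁴)/(1/ε₁+1/ε₂−1) with denominator 2.378.
With shield the two gaps are in series; the resistances add: (1/ε₁+1/ε_s−1)+(1/ε_s+1/ε₂−1) = 1.658+2.536 = 4.195.
Heat-flux ratio q₀/q = 4.195/2.378.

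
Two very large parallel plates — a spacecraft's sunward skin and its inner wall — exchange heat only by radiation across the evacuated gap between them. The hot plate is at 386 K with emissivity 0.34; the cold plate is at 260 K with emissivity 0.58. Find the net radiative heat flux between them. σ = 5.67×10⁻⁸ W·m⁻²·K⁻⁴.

q ≈ 273 W/m²

For two infinite grey parallel plates, q = σ(T₁⁴ − T₂⁴)/(1/ε₁ + 1/ε₂ − 1).
T₁⁴ − T₂⁴ = 2.220×10¹⁰ − 4.570×10⁹ = 1.763×10¹⁰ K⁴.
1/ε₁ + 1/ε₂ − 1 = 2.941 + 1.724 − 1 = 3.665.
q = 5.67×10⁻⁸ × 1.763×10¹⁰ / 3.665.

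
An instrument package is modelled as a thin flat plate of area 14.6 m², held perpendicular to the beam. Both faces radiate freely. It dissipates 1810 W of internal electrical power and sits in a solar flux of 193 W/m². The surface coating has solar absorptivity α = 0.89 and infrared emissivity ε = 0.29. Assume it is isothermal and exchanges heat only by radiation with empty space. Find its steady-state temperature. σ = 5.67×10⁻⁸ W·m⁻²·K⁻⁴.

At steady state, absorbed solar power + internal power = radiated power.
Absorbed: α·S·A_cross = 0.89·193·14.60 = 2508 W (cross-section A).
Total input = 2508 + 1810 = 4318 W.
Radiated: εσ·A_surf·T⁴ with A_surf = 2A = 29.20 m².
T⁴ = 4318/(0.29·5.67×10⁻⁸·29.20) = 8.993×10⁹ K⁴.

T ≈ 308 K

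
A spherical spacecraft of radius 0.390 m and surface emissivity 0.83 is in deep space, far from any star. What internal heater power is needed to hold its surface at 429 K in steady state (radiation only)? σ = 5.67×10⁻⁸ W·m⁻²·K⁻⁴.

P = εσ·4πr²·T⁴.
4πr² = 1.911 m²; T⁴ = 3.387×10¹⁰ K⁴.
P = 0.83·5.67×10⁻⁸·1.911·3.387×10¹⁰.

P ≈ 3050 W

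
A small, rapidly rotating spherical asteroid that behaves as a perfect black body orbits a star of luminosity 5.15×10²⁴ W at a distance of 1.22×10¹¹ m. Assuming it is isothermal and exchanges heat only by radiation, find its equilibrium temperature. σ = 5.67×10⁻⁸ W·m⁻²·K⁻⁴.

T ≈ 105 K

First find the stellar flux at distance d: S = L/(4πd²) = 5.15×10²⁴/(4π·(1.22×10¹¹)²) = 27.53 W/m².
For an isothermal sphere, absorbed (1−a)S·πr² = emitted σ·4πr²·T⁴, so T⁴ = (1−a)S/(4σ).
T⁴ = 1.00·27.53/(4·5.67×10⁻⁸) = 1.214×10⁸ K⁴.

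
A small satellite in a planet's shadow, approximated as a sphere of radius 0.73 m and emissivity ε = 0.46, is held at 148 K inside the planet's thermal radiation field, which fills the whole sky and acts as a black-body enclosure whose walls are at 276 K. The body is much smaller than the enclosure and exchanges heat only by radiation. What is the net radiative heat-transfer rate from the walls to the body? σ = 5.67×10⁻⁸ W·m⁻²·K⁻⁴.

For a small grey body in a large enclosure: P_net = εσA(T_body⁴ − T_wall⁴).
A = 4πr² = 6.697 m²; T_body⁴ − T_wall⁴ = 4.798×10⁸ − 5.803×10⁹ = -5.323×10⁹ K⁴.
|P_net| = 0.46·5.67×10⁻⁸·6.697·5.323×10⁹.

P_net ≈ 930 W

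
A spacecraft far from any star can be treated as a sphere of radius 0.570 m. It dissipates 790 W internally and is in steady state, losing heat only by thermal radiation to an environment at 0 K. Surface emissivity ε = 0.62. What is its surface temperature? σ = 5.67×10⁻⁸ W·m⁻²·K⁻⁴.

T ≈ 272 K

Steady state: internal power = radiated power, P = εσA T⁴.
Radiating area A = 4πr² = 4.083 m².
T⁴ = P/(εσA) = 790/(0.62·5.67×10⁻⁸·4.083) = 5.504×10⁹ K⁴.
T = (5.504×10⁹)^(1/4).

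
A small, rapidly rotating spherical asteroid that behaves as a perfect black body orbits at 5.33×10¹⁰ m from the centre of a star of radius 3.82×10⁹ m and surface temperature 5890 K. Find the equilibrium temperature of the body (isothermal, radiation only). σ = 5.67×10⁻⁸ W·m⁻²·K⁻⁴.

The star's surface emits σT_*⁴; at distance d the flux is S = σT_*⁴(R_*/d)².
S = 5.67×10⁻⁸·(5890)⁴·(3.82×10⁹/5.33×10¹⁰)² = 3.505×10⁵ W/m².
For an isothermal sphere T⁴ = (1−a)S/(4σ) = 1.546×10¹² K⁴.

T ≈ 1110 K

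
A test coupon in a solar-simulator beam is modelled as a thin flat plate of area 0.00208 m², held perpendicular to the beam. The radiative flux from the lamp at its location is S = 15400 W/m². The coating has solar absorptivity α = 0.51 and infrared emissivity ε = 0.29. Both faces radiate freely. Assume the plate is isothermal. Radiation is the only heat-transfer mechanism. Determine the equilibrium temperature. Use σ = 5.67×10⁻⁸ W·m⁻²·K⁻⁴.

T ≈ 699 K

At equilibrium, absorbed power = emitted power.
Absorbing cross-section = A = 0.002080 m²; emitting surface = 2A = 0.004160 m² (ratio 2).
αS·A_cross = εσ·A_surf·T⁴  ⇒  T⁴ = αS/(ε·2σ).
T⁴ = 0.510·15400/(0.29·2·5.67×10⁻⁸) = 2.388×10¹¹ K⁴.
T = (2.388×10¹¹)^(1/4).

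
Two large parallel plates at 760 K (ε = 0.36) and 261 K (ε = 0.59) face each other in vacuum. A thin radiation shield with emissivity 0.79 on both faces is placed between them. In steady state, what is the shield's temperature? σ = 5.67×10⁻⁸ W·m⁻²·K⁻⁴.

T_s ≈ 605 K

In steady state the net flux on the hot side equals that on the cold side.
σ(T₁⁴−T_s⁴)/D₁ = σ(T_s⁴−T₂⁴)/D₂, with D₁ = 1/ε₁+1/ε_s−1 = 3.044, D₂ = 1/ε_s+1/ε₂−1 = 1.961.
Solve for T_s⁴: T_s⁴ = (D₂·T₁⁴ + D₁·T₂⁴)/(D₁+D₂) = 1.335×10¹¹ K⁴.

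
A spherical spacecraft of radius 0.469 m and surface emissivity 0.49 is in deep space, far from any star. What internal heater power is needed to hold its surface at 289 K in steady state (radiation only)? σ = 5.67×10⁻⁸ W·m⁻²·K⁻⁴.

P ≈ 536 W

P = εσ·4πr²·T⁴.
4πr² = 2.764 m²; T⁴ = 6.976×10⁹ K⁴.
P = 0.49·5.67×10⁻⁸·2.764·6.976×10⁹.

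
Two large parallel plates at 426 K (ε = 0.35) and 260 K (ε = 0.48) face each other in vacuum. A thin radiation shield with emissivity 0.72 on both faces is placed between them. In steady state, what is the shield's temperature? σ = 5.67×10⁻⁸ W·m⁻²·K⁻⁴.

T_s ≈ 360 K

In steady state the net flux on the hot side equals that on the cold side.
σ(T₁⁴−T_s⁴)/D₁ = σ(T_s⁴−T₂⁴)/D₂, with D₁ = 1/ε₁+1/ε_s−1 = 3.246, D₂ = 1/ε_s+1/ε₂−1 = 2.472.
Solve for T_s⁴: T_s⁴ = (D₂·T₁⁴ + D₁·T₂⁴)/(D₁+D₂) = 1.683×10¹⁰ K⁴.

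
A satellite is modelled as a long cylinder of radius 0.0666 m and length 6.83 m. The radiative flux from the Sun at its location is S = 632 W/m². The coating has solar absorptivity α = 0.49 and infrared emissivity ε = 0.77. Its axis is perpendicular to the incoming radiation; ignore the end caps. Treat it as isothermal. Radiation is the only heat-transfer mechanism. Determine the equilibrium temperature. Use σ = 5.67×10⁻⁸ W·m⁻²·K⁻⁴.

T ≈ 218 K

At equilibrium, absorbed power = emitted power.
Absorbing cross-section = 2rL = 0.9098 m²; emitting surface = 2πrL = 2.858 m² (ratio π).
αS·A_cross = εσ·A_surf·T⁴  ⇒  T⁴ = αS/(ε·πσ).
T⁴ = 0.490·632/(0.77·π·5.67×10⁻⁸) = 2.258×10⁹ K⁴.
T = (2.258×10⁹)^(1/4).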